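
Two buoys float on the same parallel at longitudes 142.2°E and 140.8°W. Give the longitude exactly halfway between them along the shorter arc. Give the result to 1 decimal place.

Signed shortest Δλ from +142.2° to -140.8° is +77.0°.
Midpoint longitude = +142.2° + (+77.0°)/2 = +142.2° + 38.5° = +180.7°.
Normalise into (−180°, 180°]: -179.3°.
(The naïve average (+142.2 + -140.8)/2 = 0.7° is on the wrong side of the globe.)

179.3°W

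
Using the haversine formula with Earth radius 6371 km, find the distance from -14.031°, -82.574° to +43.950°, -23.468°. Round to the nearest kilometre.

Δλ = -23.468 − -82.574 = 59.106°.
Δφ = 43.950 − -14.031 = 57.981°.
a = sin²(Δφ/2) + cos φ₁ · cos φ₂ · sin²(Δλ/2) = 0.404819.
c = 2·atan2(√a, √(1−a)) = 1.37926 rad → d = 6371·c ≈ 8787.29 km.

8787 km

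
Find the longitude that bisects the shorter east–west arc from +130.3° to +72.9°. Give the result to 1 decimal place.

Signed shortest Δλ from +130.3° to +72.9° is -57.4°.
Midpoint longitude = +130.3° + (-57.4°)/2 = +130.3° − 28.7° = +101.6°.

+101.6°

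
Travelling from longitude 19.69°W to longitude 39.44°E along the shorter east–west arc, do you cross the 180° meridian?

No

Signed shortest Δλ = ((39.44 − -19.69 + 180) mod 360) − 180 = 59.13°.
Going east by 59.13° from -19.69° reaches +39.44° without touching 180°.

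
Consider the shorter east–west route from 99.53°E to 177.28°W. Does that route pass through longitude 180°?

Naïve |-177.28 − 99.53| = 276.81° > 180°, so the shorter arc goes the other way round — across 180°.
Signed shortest Δλ = ((-177.28 − 99.53 + 180) mod 360) − 180 = 83.19°.
Going east by 83.19° from +99.53° passes through 180° before reaching -177.28°.

Yes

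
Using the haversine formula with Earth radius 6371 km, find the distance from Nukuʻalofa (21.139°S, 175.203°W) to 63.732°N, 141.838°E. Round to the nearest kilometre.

Δλ = 141.838 − -175.203 = 317.041°; wrapped into (−180°, 180°]: -42.959°.
Δφ = 63.732 − -21.139 = 84.871°.
a = sin²(Δφ/2) + cos φ₁ · cos φ₂ · sin²(Δλ/2) = 0.510647.
c = 2·atan2(√a, √(1−a)) = 1.59209 rad → d = 6371·c ≈ 10143.22 km.

10143 km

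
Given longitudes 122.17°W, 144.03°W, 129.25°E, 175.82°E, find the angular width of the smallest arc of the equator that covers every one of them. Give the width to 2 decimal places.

108.58°

Sort the longitudes: -144.03°, -122.17°, +129.25°, +175.82°.
Eastward gaps between consecutive values (wrapping around): 21.86°, 251.42°, 46.57°, 40.15°.
Largest gap = 251.42° ⇒ minimal covering band is its complement: 360° − 251.42° = 108.58°.
Band runs from +129.25° eastward to -122.17°, crossing the antimeridian.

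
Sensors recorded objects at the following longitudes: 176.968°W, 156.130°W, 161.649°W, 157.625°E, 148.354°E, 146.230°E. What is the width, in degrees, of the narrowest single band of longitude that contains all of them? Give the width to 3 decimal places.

57.640°

Sort the longitudes: -176.968°, -161.649°, -156.130°, +146.230°, +148.354°, +157.625°.
Eastward gaps between consecutive values (wrapping around): 15.319°, 5.519°, 302.360°, 2.124°, 9.271°, 25.407°.
Largest gap = 302.360° ⇒ minimal covering band is its complement: 360° − 302.360° = 57.640°.
Band runs from +146.230° eastward to -156.130°, crossing the antimeridian.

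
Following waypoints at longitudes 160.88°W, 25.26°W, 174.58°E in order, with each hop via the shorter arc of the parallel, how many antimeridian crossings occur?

Leg 1: -160.88° → -25.26°, shortest Δλ = 135.62° (east) — does not cross 180°.
Leg 2: -25.26° → +174.58°, shortest Δλ = -160.16° (west) — crosses 180°.
Total crossings: 1.

1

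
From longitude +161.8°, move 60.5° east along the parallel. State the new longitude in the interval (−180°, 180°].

Start at +161.8°; shift +60.5° → +222.3°.
+222.3° lies outside (−180°, 180°]; subtract 360° → -137.7°.

-137.7°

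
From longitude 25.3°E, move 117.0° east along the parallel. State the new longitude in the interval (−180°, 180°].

Start at +25.3°; shift +117.0° → +142.3°.
+142.3° already lies in (−180°, 180°].

142.3°E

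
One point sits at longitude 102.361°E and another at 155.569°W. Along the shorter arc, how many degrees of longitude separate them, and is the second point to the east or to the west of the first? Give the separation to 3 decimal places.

102.070° east

Raw difference: -155.569 − 102.361 = -257.93°.
Normalise into (−180°, 180°]: -257.93° + 360° = 102.07°.
Positive ⇒ the second point lies to the east; separation 102.070°.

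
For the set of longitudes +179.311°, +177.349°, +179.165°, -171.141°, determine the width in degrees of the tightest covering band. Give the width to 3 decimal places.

Sort the longitudes: -171.141°, +177.349°, +179.165°, +179.311°.
Eastward gaps between consecutive values (wrapping around): 348.490°, 1.816°, 0.146°, 9.548°.
Largest gap = 348.490° ⇒ minimal covering band is its complement: 360° − 348.490° = 11.510°.
Band runs from +177.349° eastward to -171.141°, crossing the antimeridian.

11.510°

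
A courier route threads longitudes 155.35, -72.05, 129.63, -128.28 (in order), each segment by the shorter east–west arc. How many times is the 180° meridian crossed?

3

Leg 1: +155.35° → -72.05°, shortest Δλ = 132.6° (east) — crosses 180°.
Leg 2: -72.05° → +129.63°, shortest Δλ = -158.32° (west) — crosses 180°.
Leg 3: +129.63° → -128.28°, shortest Δλ = 102.09° (east) — crosses 180°.
Total crossings: 3.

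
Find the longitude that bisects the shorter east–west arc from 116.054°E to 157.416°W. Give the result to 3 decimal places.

Signed shortest Δλ from +116.054° to -157.416° is +86.530°.
Midpoint longitude = +116.054° + (+86.530°)/2 = +116.054° + 43.265° = +159.319°.
(The naïve average (+116.054 + -157.416)/2 = -20.681° is on the wrong side of the globe.)

159.319°E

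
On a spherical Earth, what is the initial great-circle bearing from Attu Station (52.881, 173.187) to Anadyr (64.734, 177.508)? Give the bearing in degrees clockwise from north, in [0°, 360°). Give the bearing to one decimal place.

Δλ = 177.508 − 173.187 = 4.321°.
θ = atan2( sin Δλ · cos φ₂ , cos φ₁ · sin φ₂ − sin φ₁ · cos φ₂ · cos Δλ )
  = atan2(0.03216, 0.20637) = 8.857° → normalised to [0°, 360°): 8.857°.

8.9°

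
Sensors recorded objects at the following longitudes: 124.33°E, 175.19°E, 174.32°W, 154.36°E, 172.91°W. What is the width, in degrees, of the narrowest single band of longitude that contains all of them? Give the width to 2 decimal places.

Sort the longitudes: -174.32°, -172.91°, +124.33°, +154.36°, +175.19°.
Eastward gaps between consecutive values (wrapping around): 1.41°, 297.24°, 30.03°, 20.83°, 10.49°.
Largest gap = 297.24° ⇒ minimal covering band is its complement: 360° − 297.24° = 62.76°.
Band runs from +124.33° eastward to -172.91°, crossing the antimeridian.

62.76°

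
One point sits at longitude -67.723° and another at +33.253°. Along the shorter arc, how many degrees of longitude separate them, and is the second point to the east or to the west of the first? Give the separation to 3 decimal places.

Raw difference: 33.253 − -67.723 = 100.976°.
Normalise into (−180°, 180°]: 100.976° stays 100.976°.
Positive ⇒ the second point lies to the east; separation 100.976°.

100.976° east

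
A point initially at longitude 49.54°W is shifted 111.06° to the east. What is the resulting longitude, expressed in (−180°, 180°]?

Start at -49.54°; shift +111.06° → +61.52°.
+61.52° already lies in (−180°, 180°].

61.52°E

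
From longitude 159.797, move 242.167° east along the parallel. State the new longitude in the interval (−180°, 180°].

Start at +159.797°; shift +242.167° → +401.964°.
+401.964° lies outside (−180°, 180°]; subtract 360° → +41.964°.

+41.964°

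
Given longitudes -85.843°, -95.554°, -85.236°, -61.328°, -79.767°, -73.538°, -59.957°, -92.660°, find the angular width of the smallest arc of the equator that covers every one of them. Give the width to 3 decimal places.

35.597°

Sort the longitudes: -95.554°, -92.660°, -85.843°, -85.236°, -79.767°, -73.538°, -61.328°, -59.957°.
Eastward gaps between consecutive values (wrapping around): 2.894°, 6.817°, 0.607°, 5.469°, 6.229°, 12.210°, 1.371°, 324.403°.
Largest gap = 324.403° ⇒ minimal covering band is its complement: 360° − 324.403° = 35.597°.
Band runs from -95.554° eastward to -59.957°.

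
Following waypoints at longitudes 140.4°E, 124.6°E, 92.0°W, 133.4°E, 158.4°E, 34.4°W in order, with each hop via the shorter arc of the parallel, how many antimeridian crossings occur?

Leg 1: +140.4° → +124.6°, shortest Δλ = -15.8° (west) — does not cross 180°.
Leg 2: +124.6° → -92.0°, shortest Δλ = 143.4° (east) — crosses 180°.
Leg 3: -92.0° → +133.4°, shortest Δλ = -134.6° (west) — crosses 180°.
Leg 4: +133.4° → +158.4°, shortest Δλ = 25.0° (east) — does not cross 180°.
Leg 5: +158.4° → -34.4°, shortest Δλ = 167.2° (east) — crosses 180°.
Total crossings: 3.

3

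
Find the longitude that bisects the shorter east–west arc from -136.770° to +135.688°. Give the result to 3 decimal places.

Signed shortest Δλ from -136.770° to +135.688° is -87.542°.
Midpoint longitude = -136.770° + (-87.542°)/2 = -136.770° − 43.771° = -180.541°.
Normalise into (−180°, 180°]: +179.459°.
(The naïve average (-136.770 + +135.688)/2 = -0.541° is on the wrong side of the globe.)

+179.459°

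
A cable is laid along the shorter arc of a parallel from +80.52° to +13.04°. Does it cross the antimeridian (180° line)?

No

Signed shortest Δλ = ((13.04 − 80.52 + 180) mod 360) − 180 = -67.48°.
Going west by 67.48° from +80.52° reaches +13.04° without touching 180°.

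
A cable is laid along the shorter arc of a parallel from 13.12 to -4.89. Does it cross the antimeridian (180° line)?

No

Signed shortest Δλ = ((-4.89 − 13.12 + 180) mod 360) − 180 = -18.01°.
Going west by 18.01° from +13.12° reaches -4.89° without touching 180°.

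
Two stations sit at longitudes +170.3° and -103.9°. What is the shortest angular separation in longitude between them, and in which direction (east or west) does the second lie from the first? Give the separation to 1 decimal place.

Raw difference: -103.9 − 170.3 = -274.2°.
Normalise into (−180°, 180°]: -274.2° + 360° = 85.8°.
Positive ⇒ the second point lies to the east; separation 85.8°.

85.8° east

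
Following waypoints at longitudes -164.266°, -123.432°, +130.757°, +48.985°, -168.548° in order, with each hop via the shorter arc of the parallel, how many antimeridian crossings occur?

Leg 1: -164.266° → -123.432°, shortest Δλ = 40.834° (east) — does not cross 180°.
Leg 2: -123.432° → +130.757°, shortest Δλ = -105.811° (west) — crosses 180°.
Leg 3: +130.757° → +48.985°, shortest Δλ = -81.772° (west) — does not cross 180°.
Leg 4: +48.985° → -168.548°, shortest Δλ = 142.467° (east) — crosses 180°.
Total crossings: 2.

2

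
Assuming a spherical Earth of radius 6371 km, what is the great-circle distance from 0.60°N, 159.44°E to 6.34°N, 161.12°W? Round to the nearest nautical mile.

Δλ = -161.12 − 159.44 = -320.56°; wrapped into (−180°, 180°]: 39.44°.
Δφ = 6.34 − 0.60 = 5.74°.
a = sin²(Δφ/2) + cos φ₁ · cos φ₂ · sin²(Δλ/2) = 0.115659.
c = 2·atan2(√a, √(1−a)) = 0.69402 rad → d = 6371·c ≈ 4421.60 km ≈ 2387.47 nmi.

2387 nmi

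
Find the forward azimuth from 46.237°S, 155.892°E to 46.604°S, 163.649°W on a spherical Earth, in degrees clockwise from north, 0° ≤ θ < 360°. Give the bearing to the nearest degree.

Δλ = -163.649 − 155.892 = -319.541°; wrapped into (−180°, 180°]: 40.459°.
θ = atan2( sin Δλ · cos φ₂ , cos φ₁ · sin φ₂ − sin φ₁ · cos φ₂ · cos Δλ )
  = atan2(0.44582, -0.12506) = 105.669° → normalised to [0°, 360°): 105.669°.

106°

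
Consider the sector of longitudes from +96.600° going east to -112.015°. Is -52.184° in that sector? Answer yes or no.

Band width going east from +96.600° to -112.015°: ((-112.015 − 96.600) mod 360) = 151.385°.
Offset of -52.184° east of the west edge: ((-52.184 − 96.600) mod 360) = 211.216°.
211.216° > 151.385° ⇒ outside.

No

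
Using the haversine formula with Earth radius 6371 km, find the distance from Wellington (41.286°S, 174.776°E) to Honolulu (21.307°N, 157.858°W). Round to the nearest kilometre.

7511 km

Δλ = -157.858 − 174.776 = -332.634°; wrapped into (−180°, 180°]: 27.366°.
Δφ = 21.307 − -41.286 = 62.593°.
a = sin²(Δφ/2) + cos φ₁ · cos φ₂ · sin²(Δλ/2) = 0.309018.
c = 2·atan2(√a, √(1−a)) = 1.17888 rad → d = 6371·c ≈ 7510.62 km.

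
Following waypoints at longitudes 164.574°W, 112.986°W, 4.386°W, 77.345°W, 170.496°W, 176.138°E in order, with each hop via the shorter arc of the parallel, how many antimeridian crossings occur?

Leg 1: -164.574° → -112.986°, shortest Δλ = 51.588° (east) — does not cross 180°.
Leg 2: -112.986° → -4.386°, shortest Δλ = 108.6° (east) — does not cross 180°.
Leg 3: -4.386° → -77.345°, shortest Δλ = -72.959° (west) — does not cross 180°.
Leg 4: -77.345° → -170.496°, shortest Δλ = -93.151° (west) — does not cross 180°.
Leg 5: -170.496° → +176.138°, shortest Δλ = -13.366° (west) — crosses 180°.
Total crossings: 1.

1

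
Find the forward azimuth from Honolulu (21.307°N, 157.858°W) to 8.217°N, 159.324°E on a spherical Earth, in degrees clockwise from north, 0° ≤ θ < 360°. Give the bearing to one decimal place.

Δλ = 159.324 − -157.858 = 317.182°; wrapped into (−180°, 180°]: -42.818°.
θ = atan2( sin Δλ · cos φ₂ , cos φ₁ · sin φ₂ − sin φ₁ · cos φ₂ · cos Δλ )
  = atan2(-0.67269, -0.13064) = -100.991° → normalised to [0°, 360°): 259.009°.

259.0°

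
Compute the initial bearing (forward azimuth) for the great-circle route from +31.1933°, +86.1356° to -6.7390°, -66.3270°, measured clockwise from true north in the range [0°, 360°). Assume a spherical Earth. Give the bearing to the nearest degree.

Δλ = -66.3270 − 86.1356 = -152.4626°.
θ = atan2( sin Δλ · cos φ₂ , cos φ₁ · sin φ₂ − sin φ₁ · cos φ₂ · cos Δλ )
  = atan2(-0.45913, 0.35570) = -52.235° → normalised to [0°, 360°): 307.765°.

308°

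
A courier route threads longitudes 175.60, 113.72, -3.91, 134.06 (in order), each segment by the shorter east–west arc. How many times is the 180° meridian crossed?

0

Leg 1: +175.60° → +113.72°, shortest Δλ = -61.88° (west) — does not cross 180°.
Leg 2: +113.72° → -3.91°, shortest Δλ = -117.63° (west) — does not cross 180°.
Leg 3: -3.91° → +134.06°, shortest Δλ = 137.97° (east) — does not cross 180°.
Total crossings: 0.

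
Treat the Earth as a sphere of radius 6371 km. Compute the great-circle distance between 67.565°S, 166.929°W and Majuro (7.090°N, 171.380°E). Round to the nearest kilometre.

8478 km

Δλ = 171.380 − -166.929 = 338.309°; wrapped into (−180°, 180°]: -21.691°.
Δφ = 7.090 − -67.565 = 74.655°.
a = sin²(Δφ/2) + cos φ₁ · cos φ₂ · sin²(Δλ/2) = 0.381093.
c = 2·atan2(√a, √(1−a)) = 1.33068 rad → d = 6371·c ≈ 8477.77 km.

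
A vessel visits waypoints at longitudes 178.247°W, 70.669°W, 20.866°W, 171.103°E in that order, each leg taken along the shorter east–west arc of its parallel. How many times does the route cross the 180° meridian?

Leg 1: -178.247° → -70.669°, shortest Δλ = 107.578° (east) — does not cross 180°.
Leg 2: -70.669° → -20.866°, shortest Δλ = 49.803° (east) — does not cross 180°.
Leg 3: -20.866° → +171.103°, shortest Δλ = -168.031° (west) — crosses 180°.
Total crossings: 1.

1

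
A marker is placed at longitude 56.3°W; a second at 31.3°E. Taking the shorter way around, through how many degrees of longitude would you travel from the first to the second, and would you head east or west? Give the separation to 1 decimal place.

87.6° east

Raw difference: 31.3 − -56.3 = 87.6°.
Normalise into (−180°, 180°]: 87.6° stays 87.6°.
Positive ⇒ the second point lies to the east; separation 87.6°.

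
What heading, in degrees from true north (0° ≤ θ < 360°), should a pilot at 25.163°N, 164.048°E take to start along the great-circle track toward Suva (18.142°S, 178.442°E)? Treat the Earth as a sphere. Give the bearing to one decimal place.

Δλ = 178.442 − 164.048 = 14.394°.
θ = atan2( sin Δλ · cos φ₂ , cos φ₁ · sin φ₂ − sin φ₁ · cos φ₂ · cos Δλ )
  = atan2(0.23623, -0.67320) = 160.664° → normalised to [0°, 360°): 160.664°.

160.7°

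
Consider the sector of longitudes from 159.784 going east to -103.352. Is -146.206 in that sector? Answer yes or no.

Yes

Band width going east from +159.784° to -103.352°: ((-103.352 − 159.784) mod 360) = 96.864°.
Offset of -146.206° east of the west edge: ((-146.206 − 159.784) mod 360) = 54.010°.
54.010° ≤ 96.864° ⇒ inside.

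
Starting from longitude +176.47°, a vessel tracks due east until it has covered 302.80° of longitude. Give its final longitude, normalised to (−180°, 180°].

+119.27°

Start at +176.47°; shift +302.80° → +479.27°.
+479.27° lies outside (−180°, 180°]; subtract 360° → +119.27°.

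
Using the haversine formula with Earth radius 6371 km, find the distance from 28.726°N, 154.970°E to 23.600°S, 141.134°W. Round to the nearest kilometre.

8976 km

Δλ = -141.134 − 154.970 = -296.104°; wrapped into (−180°, 180°]: 63.896°.
Δφ = -23.600 − 28.726 = -52.326°.
a = sin²(Δφ/2) + cos φ₁ · cos φ₂ · sin²(Δλ/2) = 0.419419.
c = 2·atan2(√a, √(1−a)) = 1.40893 rad → d = 6371·c ≈ 8976.28 km.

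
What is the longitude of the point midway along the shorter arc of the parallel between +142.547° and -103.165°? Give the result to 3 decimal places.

Signed shortest Δλ from +142.547° to -103.165° is +114.288°.
Midpoint longitude = +142.547° + (+114.288°)/2 = +142.547° + 57.144° = +199.691°.
Normalise into (−180°, 180°]: -160.309°.
(The naïve average (+142.547 + -103.165)/2 = 19.691° is on the wrong side of the globe.)

-160.309°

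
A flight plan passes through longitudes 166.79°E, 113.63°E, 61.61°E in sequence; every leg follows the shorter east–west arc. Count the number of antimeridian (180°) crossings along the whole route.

Leg 1: +166.79° → +113.63°, shortest Δλ = -53.16° (west) — does not cross 180°.
Leg 2: +113.63° → +61.61°, shortest Δλ = -52.02° (west) — does not cross 180°.
Total crossings: 0.

0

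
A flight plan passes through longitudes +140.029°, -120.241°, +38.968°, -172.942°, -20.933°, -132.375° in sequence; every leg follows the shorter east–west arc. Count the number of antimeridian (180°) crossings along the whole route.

Leg 1: +140.029° → -120.241°, shortest Δλ = 99.73° (east) — crosses 180°.
Leg 2: -120.241° → +38.968°, shortest Δλ = 159.209° (east) — does not cross 180°.
Leg 3: +38.968° → -172.942°, shortest Δλ = 148.09° (east) — crosses 180°.
Leg 4: -172.942° → -20.933°, shortest Δλ = 152.009° (east) — does not cross 180°.
Leg 5: -20.933° → -132.375°, shortest Δλ = -111.442° (west) — does not cross 180°.
Total crossings: 2.

2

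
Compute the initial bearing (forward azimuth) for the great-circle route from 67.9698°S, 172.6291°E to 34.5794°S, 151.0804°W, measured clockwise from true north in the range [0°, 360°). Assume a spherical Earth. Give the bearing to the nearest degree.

Δλ = -151.0804 − 172.6291 = -323.7095°; wrapped into (−180°, 180°]: 36.2905°.
θ = atan2( sin Δλ · cos φ₂ , cos φ₁ · sin φ₂ − sin φ₁ · cos φ₂ · cos Δλ )
  = atan2(0.48732, 0.40230) = 50.459° → normalised to [0°, 360°): 50.459°.

50°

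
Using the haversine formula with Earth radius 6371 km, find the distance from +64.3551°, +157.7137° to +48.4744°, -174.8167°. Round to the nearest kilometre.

Δλ = -174.8167 − 157.7137 = -332.5304°; wrapped into (−180°, 180°]: 27.4696°.
Δφ = 48.4744 − 64.3551 = -15.8807°.
a = sin²(Δφ/2) + cos φ₁ · cos φ₂ · sin²(Δλ/2) = 0.035258.
c = 2·atan2(√a, √(1−a)) = 0.37778 rad → d = 6371·c ≈ 2406.85 km.

2407 km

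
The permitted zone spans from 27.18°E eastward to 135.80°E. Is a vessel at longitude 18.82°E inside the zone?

Band width going east from +27.18° to +135.80°: ((135.80 − 27.18) mod 360) = 108.62°.
Offset of +18.82° east of the west edge: ((18.82 − 27.18) mod 360) = 351.64°.
351.64° > 108.62° ⇒ outside.

No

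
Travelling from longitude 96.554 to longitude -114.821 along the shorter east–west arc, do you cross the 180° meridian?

Naïve |-114.821 − 96.554| = 211.375° > 180°, so the shorter arc goes the other way round — across 180°.
Signed shortest Δλ = ((-114.821 − 96.554 + 180) mod 360) − 180 = 148.625°.
Going east by 148.625° from +96.554° passes through 180° before reaching -114.821°.

Yes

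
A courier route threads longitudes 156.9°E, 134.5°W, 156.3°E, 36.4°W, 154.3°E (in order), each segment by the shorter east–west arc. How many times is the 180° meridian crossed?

4

Leg 1: +156.9° → -134.5°, shortest Δλ = 68.6° (east) — crosses 180°.
Leg 2: -134.5° → +156.3°, shortest Δλ = -69.2° (west) — crosses 180°.
Leg 3: +156.3° → -36.4°, shortest Δλ = 167.3° (east) — crosses 180°.
Leg 4: -36.4° → +154.3°, shortest Δλ = -169.3° (west) — crosses 180°.
Total crossings: 4.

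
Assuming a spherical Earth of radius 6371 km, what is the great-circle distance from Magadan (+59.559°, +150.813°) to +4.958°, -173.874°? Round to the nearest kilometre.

6771 km

Δλ = -173.874 − 150.813 = -324.687°; wrapped into (−180°, 180°]: 35.313°.
Δφ = 4.958 − 59.559 = -54.601°.
a = sin²(Δφ/2) + cos φ₁ · cos φ₂ · sin²(Δλ/2) = 0.256802.
c = 2·atan2(√a, √(1−a)) = 1.06284 rad → d = 6371·c ≈ 6771.33 km.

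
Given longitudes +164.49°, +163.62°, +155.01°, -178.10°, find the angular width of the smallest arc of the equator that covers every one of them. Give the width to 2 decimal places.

26.89°

Sort the longitudes: -178.10°, +155.01°, +163.62°, +164.49°.
Eastward gaps between consecutive values (wrapping around): 333.11°, 8.61°, 0.87°, 17.41°.
Largest gap = 333.11° ⇒ minimal covering band is its complement: 360° − 333.11° = 26.89°.
Band runs from +155.01° eastward to -178.10°, crossing the antimeridian.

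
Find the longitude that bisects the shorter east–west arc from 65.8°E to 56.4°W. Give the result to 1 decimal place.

4.7°E

Signed shortest Δλ from +65.8° to -56.4° is -122.2°.
Midpoint longitude = +65.8° + (-122.2°)/2 = +65.8° − 61.1° = +4.7°.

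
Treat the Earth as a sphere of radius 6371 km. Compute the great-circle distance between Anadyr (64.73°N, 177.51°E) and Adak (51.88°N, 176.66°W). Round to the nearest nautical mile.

792 nmi

Δλ = -176.66 − 177.51 = -354.17°; wrapped into (−180°, 180°]: 5.83°.
Δφ = 51.88 − 64.73 = -12.85°.
a = sin²(Δφ/2) + cos φ₁ · cos φ₂ · sin²(Δλ/2) = 0.013204.
c = 2·atan2(√a, √(1−a)) = 0.23032 rad → d = 6371·c ≈ 1467.39 km ≈ 792.33 nmi.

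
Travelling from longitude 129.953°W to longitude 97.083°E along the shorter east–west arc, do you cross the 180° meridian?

Naïve |97.083 − -129.953| = 227.036° > 180°, so the shorter arc goes the other way round — across 180°.
Signed shortest Δλ = ((97.083 − -129.953 + 180) mod 360) − 180 = -132.964°.
Going west by 132.964° from -129.953° passes through 180° before reaching +97.083°.

Yes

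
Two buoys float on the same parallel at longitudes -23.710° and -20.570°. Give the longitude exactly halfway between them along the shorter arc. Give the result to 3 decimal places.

Signed shortest Δλ from -23.710° to -20.570° is +3.140°.
Midpoint longitude = -23.710° + (+3.140°)/2 = -23.710° + 1.570° = -22.140°.

-22.140°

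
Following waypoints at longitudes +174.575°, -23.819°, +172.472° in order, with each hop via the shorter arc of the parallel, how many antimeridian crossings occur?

2

Leg 1: +174.575° → -23.819°, shortest Δλ = 161.606° (east) — crosses 180°.
Leg 2: -23.819° → +172.472°, shortest Δλ = -163.709° (west) — crosses 180°.
Total crossings: 2.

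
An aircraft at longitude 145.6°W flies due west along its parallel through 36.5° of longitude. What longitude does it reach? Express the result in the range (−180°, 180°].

177.9°E

Start at -145.6°; shift −36.5° → -182.1°.
-182.1° lies outside (−180°, 180°]; add 360° → +177.9°.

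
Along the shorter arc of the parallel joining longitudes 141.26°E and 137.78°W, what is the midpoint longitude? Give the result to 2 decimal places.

178.26°W

Signed shortest Δλ from +141.26° to -137.78° is +80.96°.
Midpoint longitude = +141.26° + (+80.96°)/2 = +141.26° + 40.48° = +181.74°.
Normalise into (−180°, 180°]: -178.26°.
(The naïve average (+141.26 + -137.78)/2 = 1.74° is on the wrong side of the globe.)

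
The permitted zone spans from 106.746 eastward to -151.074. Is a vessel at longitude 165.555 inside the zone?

Band width going east from +106.746° to -151.074°: ((-151.074 − 106.746) mod 360) = 102.180°.
Offset of +165.555° east of the west edge: ((165.555 − 106.746) mod 360) = 58.809°.
58.809° ≤ 102.180° ⇒ inside.

Yes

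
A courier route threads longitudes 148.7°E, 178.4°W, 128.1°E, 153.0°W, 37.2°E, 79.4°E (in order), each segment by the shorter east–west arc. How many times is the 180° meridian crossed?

Leg 1: +148.7° → -178.4°, shortest Δλ = 32.9° (east) — crosses 180°.
Leg 2: -178.4° → +128.1°, shortest Δλ = -53.5° (west) — crosses 180°.
Leg 3: +128.1° → -153.0°, shortest Δλ = 78.9° (east) — crosses 180°.
Leg 4: -153.0° → +37.2°, shortest Δλ = -169.8° (west) — crosses 180°.
Leg 5: +37.2° → +79.4°, shortest Δλ = 42.2° (east) — does not cross 180°.
Total crossings: 4.

4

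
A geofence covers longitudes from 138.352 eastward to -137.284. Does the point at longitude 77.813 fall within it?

No

Band width going east from +138.352° to -137.284°: ((-137.284 − 138.352) mod 360) = 84.364°.
Offset of +77.813° east of the west edge: ((77.813 − 138.352) mod 360) = 299.461°.
299.461° > 84.364° ⇒ outside.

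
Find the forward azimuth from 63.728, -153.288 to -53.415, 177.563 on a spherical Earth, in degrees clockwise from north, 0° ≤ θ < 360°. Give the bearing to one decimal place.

199.4°

Δλ = 177.563 − -153.288 = 330.851°; wrapped into (−180°, 180°]: -29.149°.
θ = atan2( sin Δλ · cos φ₂ , cos φ₁ · sin φ₂ − sin φ₁ · cos φ₂ · cos Δλ )
  = atan2(-0.29031, -0.82219) = -160.552° → normalised to [0°, 360°): 199.448°.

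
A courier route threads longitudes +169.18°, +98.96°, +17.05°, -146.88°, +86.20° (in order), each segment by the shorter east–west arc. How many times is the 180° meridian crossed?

1

Leg 1: +169.18° → +98.96°, shortest Δλ = -70.22° (west) — does not cross 180°.
Leg 2: +98.96° → +17.05°, shortest Δλ = -81.91° (west) — does not cross 180°.
Leg 3: +17.05° → -146.88°, shortest Δλ = -163.93° (west) — does not cross 180°.
Leg 4: -146.88° → +86.20°, shortest Δλ = -126.92° (west) — crosses 180°.
Total crossings: 1.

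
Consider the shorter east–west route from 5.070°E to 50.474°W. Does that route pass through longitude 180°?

No

Signed shortest Δλ = ((-50.474 − 5.070 + 180) mod 360) − 180 = -55.544°.
Going west by 55.544° from +5.070° reaches -50.474° without touching 180°.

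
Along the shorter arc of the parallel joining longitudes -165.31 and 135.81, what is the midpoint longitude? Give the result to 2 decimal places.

Signed shortest Δλ from -165.31° to +135.81° is -58.88°.
Midpoint longitude = -165.31° + (-58.88°)/2 = -165.31° − 29.44° = -194.75°.
Normalise into (−180°, 180°]: +165.25°.
(The naïve average (-165.31 + +135.81)/2 = -14.75° is on the wrong side of the globe.)

+165.25°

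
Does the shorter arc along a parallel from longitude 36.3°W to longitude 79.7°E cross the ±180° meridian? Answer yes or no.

Signed shortest Δλ = ((79.7 − -36.3 + 180) mod 360) − 180 = 116.0°.
Going east by 116.0° from -36.3° reaches +79.7° without touching 180°.

No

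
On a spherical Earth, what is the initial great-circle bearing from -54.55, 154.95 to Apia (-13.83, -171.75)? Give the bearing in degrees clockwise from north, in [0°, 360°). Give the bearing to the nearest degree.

46°

Δλ = -171.75 − 154.95 = -326.70°; wrapped into (−180°, 180°]: 33.30°.
θ = atan2( sin Δλ · cos φ₂ , cos φ₁ · sin φ₂ − sin φ₁ · cos φ₂ · cos Δλ )
  = atan2(0.53311, 0.52249) = 45.576° → normalised to [0°, 360°): 45.576°.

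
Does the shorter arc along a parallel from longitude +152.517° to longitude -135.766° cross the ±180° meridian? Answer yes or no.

Naïve |-135.766 − 152.517| = 288.283° > 180°, so the shorter arc goes the other way round — across 180°.
Signed shortest Δλ = ((-135.766 − 152.517 + 180) mod 360) − 180 = 71.717°.
Going east by 71.717° from +152.517° passes through 180° before reaching -135.766°.

Yes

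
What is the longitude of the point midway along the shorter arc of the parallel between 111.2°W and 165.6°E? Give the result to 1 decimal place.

Signed shortest Δλ from -111.2° to +165.6° is -83.2°.
Midpoint longitude = -111.2° + (-83.2°)/2 = -111.2° − 41.6° = -152.8°.
(The naïve average (-111.2 + +165.6)/2 = 27.2° is on the wrong side of the globe.)

152.8°W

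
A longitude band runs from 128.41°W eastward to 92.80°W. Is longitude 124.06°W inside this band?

Band width going east from -128.41° to -92.80°: ((-92.80 − -128.41) mod 360) = 35.61°.
Offset of -124.06° east of the west edge: ((-124.06 − -128.41) mod 360) = 4.35°.
4.35° ≤ 35.61° ⇒ inside.

Yes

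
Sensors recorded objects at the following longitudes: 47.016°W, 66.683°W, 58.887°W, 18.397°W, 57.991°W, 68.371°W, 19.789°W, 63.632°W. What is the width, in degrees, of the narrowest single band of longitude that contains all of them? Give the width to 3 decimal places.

Sort the longitudes: -68.371°, -66.683°, -63.632°, -58.887°, -57.991°, -47.016°, -19.789°, -18.397°.
Eastward gaps between consecutive values (wrapping around): 1.688°, 3.051°, 4.745°, 0.896°, 10.975°, 27.227°, 1.392°, 310.026°.
Largest gap = 310.026° ⇒ minimal covering band is its complement: 360° − 310.026° = 49.974°.
Band runs from -68.371° eastward to -18.397°.

49.974°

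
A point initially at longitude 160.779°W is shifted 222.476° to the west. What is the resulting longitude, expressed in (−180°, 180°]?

Start at -160.779°; shift −222.476° → -383.255°.
-383.255° lies outside (−180°, 180°]; add 360° → -23.255°.

23.255°W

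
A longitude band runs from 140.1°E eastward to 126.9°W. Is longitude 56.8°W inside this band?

No

Band width going east from +140.1° to -126.9°: ((-126.9 − 140.1) mod 360) = 93.0°.
Offset of -56.8° east of the west edge: ((-56.8 − 140.1) mod 360) = 163.1°.
163.1° > 93.0° ⇒ outside.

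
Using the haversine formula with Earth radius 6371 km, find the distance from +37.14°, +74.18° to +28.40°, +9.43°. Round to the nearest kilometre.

Δλ = 9.43 − 74.18 = -64.75°.
Δφ = 28.40 − 37.14 = -8.74°.
a = sin²(Δφ/2) + cos φ₁ · cos φ₂ · sin²(Δλ/2) = 0.206858.
c = 2·atan2(√a, √(1−a)) = 0.94433 rad → d = 6371·c ≈ 6016.33 km.

6016 km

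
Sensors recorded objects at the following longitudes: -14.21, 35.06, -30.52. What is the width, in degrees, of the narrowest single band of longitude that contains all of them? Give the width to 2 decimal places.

65.58°

Sort the longitudes: -30.52°, -14.21°, +35.06°.
Eastward gaps between consecutive values (wrapping around): 16.31°, 49.27°, 294.42°.
Largest gap = 294.42° ⇒ minimal covering band is its complement: 360° − 294.42° = 65.58°.
Band runs from -30.52° eastward to +35.06°.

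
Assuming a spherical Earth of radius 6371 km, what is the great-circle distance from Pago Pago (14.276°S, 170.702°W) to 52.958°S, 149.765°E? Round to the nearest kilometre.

5524 km

Δλ = 149.765 − -170.702 = 320.467°; wrapped into (−180°, 180°]: -39.533°.
Δφ = -52.958 − -14.276 = -38.682°.
a = sin²(Δφ/2) + cos φ₁ · cos φ₂ · sin²(Δλ/2) = 0.176456.
c = 2·atan2(√a, √(1−a)) = 0.86704 rad → d = 6371·c ≈ 5523.90 km.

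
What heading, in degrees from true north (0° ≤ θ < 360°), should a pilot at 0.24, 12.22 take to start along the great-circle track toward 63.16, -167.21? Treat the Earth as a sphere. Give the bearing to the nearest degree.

0°

Δλ = -167.21 − 12.22 = -179.43°.
θ = atan2( sin Δλ · cos φ₂ , cos φ₁ · sin φ₂ − sin φ₁ · cos φ₂ · cos Δλ )
  = atan2(-0.00449, 0.89415) = -0.288° → normalised to [0°, 360°): 359.712°.
To the nearest degree that is 360°, which in [0°, 360°) is written 0°.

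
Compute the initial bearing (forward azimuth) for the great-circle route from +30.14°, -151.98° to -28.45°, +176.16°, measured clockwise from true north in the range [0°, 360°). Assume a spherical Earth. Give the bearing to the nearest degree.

211°

Δλ = 176.16 − -151.98 = 328.14°; wrapped into (−180°, 180°]: -31.86°.
θ = atan2( sin Δλ · cos φ₂ , cos φ₁ · sin φ₂ − sin φ₁ · cos φ₂ · cos Δλ )
  = atan2(-0.46410, -0.78695) = -149.470° → normalised to [0°, 360°): 210.530°.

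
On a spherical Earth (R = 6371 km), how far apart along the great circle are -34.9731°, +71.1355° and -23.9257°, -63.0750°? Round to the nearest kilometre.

11881 km

Δλ = -63.0750 − 71.1355 = -134.2105°.
Δφ = -23.9257 − -34.9731 = 11.0474°.
a = sin²(Δφ/2) + cos φ₁ · cos φ₂ · sin²(Δλ/2) = 0.644912.
c = 2·atan2(√a, √(1−a)) = 1.86484 rad → d = 6371·c ≈ 11880.89 km.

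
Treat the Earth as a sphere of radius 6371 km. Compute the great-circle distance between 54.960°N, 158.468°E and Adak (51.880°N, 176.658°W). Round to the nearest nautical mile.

904 nmi

Δλ = -176.658 − 158.468 = -335.126°; wrapped into (−180°, 180°]: 24.874°.
Δφ = 51.880 − 54.960 = -3.080°.
a = sin²(Δφ/2) + cos φ₁ · cos φ₂ · sin²(Δλ/2) = 0.017162.
c = 2·atan2(√a, √(1−a)) = 0.26276 rad → d = 6371·c ≈ 1674.04 km ≈ 903.91 nmi.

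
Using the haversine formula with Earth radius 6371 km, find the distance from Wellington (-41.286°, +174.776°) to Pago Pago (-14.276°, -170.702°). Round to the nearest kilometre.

Δλ = -170.702 − 174.776 = -345.478°; wrapped into (−180°, 180°]: 14.522°.
Δφ = -14.276 − -41.286 = 27.010°.
a = sin²(Δφ/2) + cos φ₁ · cos φ₂ · sin²(Δλ/2) = 0.066169.
c = 2·atan2(√a, √(1−a)) = 0.52032 rad → d = 6371·c ≈ 3314.94 km.

3315 km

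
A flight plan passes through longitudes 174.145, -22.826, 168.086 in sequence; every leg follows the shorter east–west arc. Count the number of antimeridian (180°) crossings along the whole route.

2

Leg 1: +174.145° → -22.826°, shortest Δλ = 163.029° (east) — crosses 180°.
Leg 2: -22.826° → +168.086°, shortest Δλ = -169.088° (west) — crosses 180°.
Total crossings: 2.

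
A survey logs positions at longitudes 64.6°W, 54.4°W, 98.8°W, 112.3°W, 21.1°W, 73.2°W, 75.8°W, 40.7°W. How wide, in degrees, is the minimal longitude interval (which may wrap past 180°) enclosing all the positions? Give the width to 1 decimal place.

91.2°

Sort the longitudes: -112.3°, -98.8°, -75.8°, -73.2°, -64.6°, -54.4°, -40.7°, -21.1°.
Eastward gaps between consecutive values (wrapping around): 13.5°, 23.0°, 2.6°, 8.6°, 10.2°, 13.7°, 19.6°, 268.8°.
Largest gap = 268.8° ⇒ minimal covering band is its complement: 360° − 268.8° = 91.2°.
Band runs from -112.3° eastward to -21.1°.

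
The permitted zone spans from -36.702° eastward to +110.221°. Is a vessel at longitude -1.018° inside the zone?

Yes

Band width going east from -36.702° to +110.221°: ((110.221 − -36.702) mod 360) = 146.923°.
Offset of -1.018° east of the west edge: ((-1.018 − -36.702) mod 360) = 35.684°.
35.684° ≤ 146.923° ⇒ inside.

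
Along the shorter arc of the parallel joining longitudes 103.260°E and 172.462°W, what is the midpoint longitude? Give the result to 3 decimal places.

145.399°E

Signed shortest Δλ from +103.260° to -172.462° is +84.278°.
Midpoint longitude = +103.260° + (+84.278°)/2 = +103.260° + 42.139° = +145.399°.
(The naïve average (+103.260 + -172.462)/2 = -34.601° is on the wrong side of the globe.)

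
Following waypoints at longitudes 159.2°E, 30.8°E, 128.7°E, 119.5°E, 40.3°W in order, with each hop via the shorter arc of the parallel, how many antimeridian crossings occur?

0

Leg 1: +159.2° → +30.8°, shortest Δλ = -128.4° (west) — does not cross 180°.
Leg 2: +30.8° → +128.7°, shortest Δλ = 97.9° (east) — does not cross 180°.
Leg 3: +128.7° → +119.5°, shortest Δλ = -9.2° (west) — does not cross 180°.
Leg 4: +119.5° → -40.3°, shortest Δλ = -159.8° (west) — does not cross 180°.
Total crossings: 0.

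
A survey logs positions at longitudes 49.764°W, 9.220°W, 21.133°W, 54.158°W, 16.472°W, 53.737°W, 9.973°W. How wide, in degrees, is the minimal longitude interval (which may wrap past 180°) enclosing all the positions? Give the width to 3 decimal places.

44.938°

Sort the longitudes: -54.158°, -53.737°, -49.764°, -21.133°, -16.472°, -9.973°, -9.220°.
Eastward gaps between consecutive values (wrapping around): 0.421°, 3.973°, 28.631°, 4.661°, 6.499°, 0.753°, 315.062°.
Largest gap = 315.062° ⇒ minimal covering band is its complement: 360° − 315.062° = 44.938°.
Band runs from -54.158° eastward to -9.220°.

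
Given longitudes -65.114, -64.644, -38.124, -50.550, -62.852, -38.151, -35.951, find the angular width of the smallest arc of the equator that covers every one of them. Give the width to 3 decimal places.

29.163°

Sort the longitudes: -65.114°, -64.644°, -62.852°, -50.550°, -38.151°, -38.124°, -35.951°.
Eastward gaps between consecutive values (wrapping around): 0.470°, 1.792°, 12.302°, 12.399°, 0.027°, 2.173°, 330.837°.
Largest gap = 330.837° ⇒ minimal covering band is its complement: 360° − 330.837° = 29.163°.
Band runs from -65.114° eastward to -35.951°.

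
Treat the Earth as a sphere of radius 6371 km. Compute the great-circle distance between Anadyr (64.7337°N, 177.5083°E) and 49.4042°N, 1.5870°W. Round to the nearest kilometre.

7323 km

Δλ = -1.5870 − 177.5083 = -179.0953°.
Δφ = 49.4042 − 64.7337 = -15.3295°.
a = sin²(Δφ/2) + cos φ₁ · cos φ₂ · sin²(Δλ/2) = 0.295516.
c = 2·atan2(√a, √(1−a)) = 1.14947 rad → d = 6371·c ≈ 7323.29 km.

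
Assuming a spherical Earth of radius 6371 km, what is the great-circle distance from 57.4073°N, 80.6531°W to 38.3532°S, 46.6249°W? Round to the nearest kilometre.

11113 km

Δλ = -46.6249 − -80.6531 = 34.0282°.
Δφ = -38.3532 − 57.4073 = -95.7605°.
a = sin²(Δφ/2) + cos φ₁ · cos φ₂ · sin²(Δλ/2) = 0.586352.
c = 2·atan2(√a, √(1−a)) = 1.74437 rad → d = 6371·c ≈ 11113.39 km.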